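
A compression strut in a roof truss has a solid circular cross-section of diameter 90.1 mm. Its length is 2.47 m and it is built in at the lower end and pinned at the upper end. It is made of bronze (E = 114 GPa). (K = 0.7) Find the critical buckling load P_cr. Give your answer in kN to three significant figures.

P_cr ≈ 1220 kN

I = πd⁴/64 = π×90.1⁴/64 = 3.235×10^6 mm⁴
I = 3.235×10^6 mm⁴ = 3.235×10^-6 m⁴
Effective length L_e = K·L = 0.7 × 2.47 = 1.729 m
P_cr = π²EI / L_e² = π² × 114×10⁹ × 3.235×10^-6 / 1.729² = 1.218×10^6 N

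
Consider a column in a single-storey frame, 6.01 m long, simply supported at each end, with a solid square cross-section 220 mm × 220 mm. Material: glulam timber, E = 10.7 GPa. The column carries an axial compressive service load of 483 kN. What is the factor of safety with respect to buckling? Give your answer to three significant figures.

n ≈ 1.18

I = a⁴/12 = 220⁴/12 = 1.952×10^8 mm⁴
I = 1.952×10^8 mm⁴ = 1.952×10^-4 m⁴
Effective length L_e = K·L = 1 × 6.01 = 6.010 m
P_cr = π²EI / L_e² = π² × 10.7×10⁹ × 1.952×10^-4 / 6.010² = 5.707×10^5 N
Factor of safety n = P_cr / P = 570.75 / 483 = 1.18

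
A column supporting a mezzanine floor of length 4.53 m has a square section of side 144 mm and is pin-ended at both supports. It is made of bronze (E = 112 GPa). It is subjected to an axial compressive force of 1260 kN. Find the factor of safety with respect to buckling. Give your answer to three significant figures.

I = a⁴/12 = 144⁴/12 = 3.583×10^7 mm⁴
I = 3.583×10^7 mm⁴ = 3.583×10^-5 m⁴
Effective length L_e = K·L = 1 × 4.53 = 4.530 m
P_cr = π²EI / L_e² = π² × 112×10⁹ × 3.583×10^-5 / 4.530² = 1.930×10^6 N
Factor of safety n = P_cr / P = 1930.1 / 1260 = 1.53

n ≈ 1.53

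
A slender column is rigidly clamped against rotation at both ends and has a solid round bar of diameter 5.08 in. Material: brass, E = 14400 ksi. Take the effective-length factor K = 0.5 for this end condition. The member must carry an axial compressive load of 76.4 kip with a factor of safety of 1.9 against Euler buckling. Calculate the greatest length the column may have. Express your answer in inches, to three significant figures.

L_max ≈ 358 in

I = πd⁴/64 = π×5.08⁴/64 = 32.69 in⁴
Required critical load P_cr = n·P = 1.9 × 76.4 = 145.2 kip = 1.452×10^5 lb
From P_cr = π²EI/(K·L)²:  L = (1/K)·√(π²EI/P_cr) = (1/0.5)·√(π²×1.44×10^7×32.69/1.452×10^5)
L = 358 in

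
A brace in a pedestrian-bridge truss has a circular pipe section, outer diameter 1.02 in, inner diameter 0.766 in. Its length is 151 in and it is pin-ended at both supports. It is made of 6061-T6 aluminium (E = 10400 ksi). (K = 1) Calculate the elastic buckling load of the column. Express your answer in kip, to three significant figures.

d_o = 1.02 in, d_i = 0.766 in
I = π(d_o⁴ − d_i⁴)/64 = π(1.02⁴ − 0.7660⁴)/64 = 3.623×10^-2 in⁴
Effective length L_e = K·L = 1 × 151 = 151.0 in
P_cr = π²EI / L_e² = π² × 10400×10³ × 3.623×10^-2 / 151.0² = 163.1 lb

P_cr ≈ 0.163 kip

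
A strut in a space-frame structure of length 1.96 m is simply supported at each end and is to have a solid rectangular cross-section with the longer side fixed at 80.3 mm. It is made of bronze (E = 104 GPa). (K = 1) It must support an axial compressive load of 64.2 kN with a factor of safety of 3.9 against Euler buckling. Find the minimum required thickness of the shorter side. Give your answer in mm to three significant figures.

b ≈ 51.9 mm

Required P_cr = n·P = 3.9 × 64.2 = 250.4 kN
L_e = K·L = 1 × 1.96 = 1.960 m
Required I = P_cr·L_e²/(π²E) = 2.504×10^5 × 1.960² / (π² × 1.04×10^11) = 9.371×10^-7 m⁴
I_req = 9.371×10^5 mm⁴
Rectangle, weak axis: I_min = h·b³/12 with h = 80.3 mm fixed  ⇒  b = (12I/h)^(1/3) = 51.9 mm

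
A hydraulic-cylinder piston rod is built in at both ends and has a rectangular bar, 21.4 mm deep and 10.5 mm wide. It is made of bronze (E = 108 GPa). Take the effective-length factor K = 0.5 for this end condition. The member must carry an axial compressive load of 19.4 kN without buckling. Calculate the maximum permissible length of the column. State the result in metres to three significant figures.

L_max ≈ 0.674 m

Buckling occurs about the weak axis: I_min = h·b³/12 with b = 10.5 mm (the shorter side).
I_min = 21.4×10.5³/12 = 2.064×10^3 mm⁴
I = 2.064×10^-9 m⁴
At the buckling limit P_cr = P = 1.940×10^4 N
From P_cr = π²EI/(K·L)²:  L = (1/K)·√(π²EI/P_cr) = (1/0.5)·√(π²×1.08×10^11×2.064×10^-9/1.940×10^4)
L = 0.674 m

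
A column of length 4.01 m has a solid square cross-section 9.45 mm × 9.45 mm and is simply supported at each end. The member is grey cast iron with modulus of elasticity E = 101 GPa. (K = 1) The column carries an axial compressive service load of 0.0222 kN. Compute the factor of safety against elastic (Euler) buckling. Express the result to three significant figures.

I = a⁴/12 = 9.45⁴/12 = 664.6 mm⁴
I = 664.6 mm⁴ = 6.646×10^-10 m⁴
Effective length L_e = K·L = 1 × 4.01 = 4.010 m
P_cr = π²EI / L_e² = π² × 101×10⁹ × 6.646×10^-10 / 4.010² = 41.20 N
Factor of safety n = P_cr / P = 0.041198 / 0.0222 = 1.86

n ≈ 1.86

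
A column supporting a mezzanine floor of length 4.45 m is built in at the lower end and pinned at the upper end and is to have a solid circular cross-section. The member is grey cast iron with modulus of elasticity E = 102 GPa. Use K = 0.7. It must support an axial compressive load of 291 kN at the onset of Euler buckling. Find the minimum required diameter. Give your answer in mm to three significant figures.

L_e = K·L = 0.7 × 4.45 = 3.115 m
Required I = P_cr·L_e²/(π²E) = 2.910×10^5 × 3.115² / (π² × 1.02×10^11) = 2.805×10^-6 m⁴
I_req = 2.805×10^6 mm⁴
Solid circle: I = πd⁴/64  ⇒  d = (64I/π)^(1/4) = (64×2.805×10^6/π)^(1/4) = 86.9 mm

d ≈ 86.9 mm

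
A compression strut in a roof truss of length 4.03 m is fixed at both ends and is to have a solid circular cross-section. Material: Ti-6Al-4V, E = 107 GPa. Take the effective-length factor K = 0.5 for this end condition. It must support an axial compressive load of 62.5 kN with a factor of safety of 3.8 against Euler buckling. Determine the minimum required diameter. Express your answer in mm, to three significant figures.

Required P_cr = n·P = 3.8 × 62.5 = 237.5 kN
L_e = K·L = 0.5 × 4.03 = 2.015 m
Required I = P_cr·L_e²/(π²E) = 2.375×10^5 × 2.015² / (π² × 1.07×10^11) = 9.131×10^-7 m⁴
I_req = 9.131×10^5 mm⁴
Solid circle: I = πd⁴/64  ⇒  d = (64I/π)^(1/4) = (64×9.131×10^5/π)^(1/4) = 65.7 mm

d ≈ 65.7 mm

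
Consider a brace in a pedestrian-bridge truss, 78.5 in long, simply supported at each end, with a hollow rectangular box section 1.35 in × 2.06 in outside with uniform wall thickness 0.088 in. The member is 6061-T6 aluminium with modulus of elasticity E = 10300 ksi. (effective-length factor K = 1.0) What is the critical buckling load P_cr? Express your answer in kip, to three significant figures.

Inner dimensions: h_i = 2.06 − 2×0.088 = 1.884 in, b_i = 1.35 − 2×0.088 = 1.174 in
Weak-axis I_min = (h_o·b_o³ − h_i·b_i³)/12 with b_o = 1.35, b_i = 1.174 in (shorter outer/inner sides).
I_min = (2.06×1.35³ − 1.884×1.174³)/12 = 0.1683 in⁴
Effective length L_e = K·L = 1 × 78.5 = 78.50 in
P_cr = π²EI / L_e² = π² × 10300×10³ × 0.1683 / 78.50² = 2.777×10^3 lb

P_cr ≈ 2.78 kip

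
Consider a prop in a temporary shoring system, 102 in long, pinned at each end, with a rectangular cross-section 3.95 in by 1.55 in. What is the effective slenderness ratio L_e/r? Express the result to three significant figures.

λ ≈ 228

For a rectangle r_min = b/√12 = 1.55/√12 = 0.4474 in
L_e = K·L = 1 × 102 = 102.0 in
λ = L_e / r_min = 102.00 / 0.4474 = 228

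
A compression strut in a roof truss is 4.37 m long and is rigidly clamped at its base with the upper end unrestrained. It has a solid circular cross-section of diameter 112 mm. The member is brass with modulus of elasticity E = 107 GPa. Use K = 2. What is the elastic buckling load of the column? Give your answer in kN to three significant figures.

I = πd⁴/64 = π×112⁴/64 = 7.724×10^6 mm⁴
I = 7.724×10^6 mm⁴ = 7.724×10^-6 m⁴
Effective length L_e = K·L = 2 × 4.37 = 8.740 m
P_cr = π²EI / L_e² = π² × 107×10⁹ × 7.724×10^-6 / 8.740² = 1.068×10^5 N

P_cr ≈ 107 kN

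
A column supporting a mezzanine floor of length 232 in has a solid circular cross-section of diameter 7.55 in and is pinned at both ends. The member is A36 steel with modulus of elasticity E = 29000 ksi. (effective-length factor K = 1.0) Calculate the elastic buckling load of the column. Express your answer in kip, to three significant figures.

P_cr ≈ 848 kip

I = πd⁴/64 = π×7.55⁴/64 = 159.5 in⁴
Effective length L_e = K·L = 1 × 232 = 232.0 in
P_cr = π²EI / L_e² = π² × 29000×10³ × 159.5 / 232.0² = 8.482×10^5 lb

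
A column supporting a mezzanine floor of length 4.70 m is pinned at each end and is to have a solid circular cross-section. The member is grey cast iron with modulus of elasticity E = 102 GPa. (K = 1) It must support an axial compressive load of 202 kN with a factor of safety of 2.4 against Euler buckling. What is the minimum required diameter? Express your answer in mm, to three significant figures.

d ≈ 121 mm

Required P_cr = n·P = 2.4 × 202 = 484.8 kN
L_e = K·L = 1 × 4.70 = 4.700 m
Required I = P_cr·L_e²/(π²E) = 4.848×10^5 × 4.700² / (π² × 1.02×10^11) = 1.064×10^-5 m⁴
I_req = 1.064×10^7 mm⁴
Solid circle: I = πd⁴/64  ⇒  d = (64I/π)^(1/4) = (64×1.064×10^7/π)^(1/4) = 121 mm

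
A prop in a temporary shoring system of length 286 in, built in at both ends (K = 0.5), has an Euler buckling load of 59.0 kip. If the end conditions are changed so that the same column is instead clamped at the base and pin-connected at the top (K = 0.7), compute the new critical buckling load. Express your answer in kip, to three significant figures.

P_cr ≈ 30.1 kip

P_cr ∝ 1/K², so P_cr,new = P_cr,old × (K_old/K_new)² = 59.0 × (0.5/0.7)²
= 59.0 × 0.5102 = 30.1 kip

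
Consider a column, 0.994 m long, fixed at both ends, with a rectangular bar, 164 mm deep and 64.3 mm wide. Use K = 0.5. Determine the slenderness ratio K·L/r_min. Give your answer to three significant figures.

λ ≈ 26.8

Buckling occurs about the weak axis: I_min = h·b³/12 with b = 64.3 mm (the shorter side).
I_min = 164×64.3³/12 = 3.633×10^6 mm⁴
A = 1.055×10^4 mm²;  r_min = √(I/A) = √(3.633×10^6/1.055×10^4) = 18.56 mm
L_e = K·L = 0.5 × 0.994 m = 0.4970 m = 497.00 mm
λ = L_e / r_min = 497.00 / 18.56 = 26.8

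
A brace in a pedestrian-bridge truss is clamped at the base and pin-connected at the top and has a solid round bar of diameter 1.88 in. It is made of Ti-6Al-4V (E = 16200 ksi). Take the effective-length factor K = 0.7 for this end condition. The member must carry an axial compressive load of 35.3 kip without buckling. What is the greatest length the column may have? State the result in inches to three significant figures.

I = πd⁴/64 = π×1.88⁴/64 = 0.6132 in⁴
At the buckling limit P_cr = P = 3.530×10^4 lb
From P_cr = π²EI/(K·L)²:  L = (1/K)·√(π²EI/P_cr) = (1/0.7)·√(π²×1.62×10^7×0.6132/3.530×10^4)
L = 75.3 in

L_max ≈ 75.3 in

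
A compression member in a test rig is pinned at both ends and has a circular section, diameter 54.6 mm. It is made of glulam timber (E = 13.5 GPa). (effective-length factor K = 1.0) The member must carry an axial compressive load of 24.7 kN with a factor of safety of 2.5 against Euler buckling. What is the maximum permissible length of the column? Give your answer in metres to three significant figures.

I = πd⁴/64 = π×54.6⁴/64 = 4.363×10^5 mm⁴
I = 4.363×10^-7 m⁴
Required critical load P_cr = n·P = 2.5 × 24.7 = 61.75 kN = 6.175×10^4 N
From P_cr = π²EI/(K·L)²:  L = (1/K)·√(π²EI/P_cr) = (1/1)·√(π²×1.35×10^10×4.363×10^-7/6.175×10^4)
L = 0.970 m

L_max ≈ 0.970 m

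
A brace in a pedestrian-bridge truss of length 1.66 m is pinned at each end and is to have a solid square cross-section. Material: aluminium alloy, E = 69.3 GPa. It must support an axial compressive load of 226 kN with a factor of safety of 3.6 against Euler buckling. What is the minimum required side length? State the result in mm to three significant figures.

Required P_cr = n·P = 3.6 × 226 = 813.6 kN
L_e = K·L = 1 × 1.66 = 1.660 m
Required I = P_cr·L_e²/(π²E) = 8.136×10^5 × 1.660² / (π² × 6.93×10^10) = 3.278×10^-6 m⁴
I_req = 3.278×10^6 mm⁴
Solid square: I = a⁴/12  ⇒  a = (12I)^(1/4) = (12×3.278×10^6)^(1/4) = 79.2 mm

a ≈ 79.2 mm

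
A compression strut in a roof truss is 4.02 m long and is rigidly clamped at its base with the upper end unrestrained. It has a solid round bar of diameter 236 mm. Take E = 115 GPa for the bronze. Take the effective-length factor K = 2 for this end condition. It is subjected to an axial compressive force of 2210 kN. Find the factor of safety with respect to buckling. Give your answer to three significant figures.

I = πd⁴/64 = π×236⁴/64 = 1.523×10^8 mm⁴
I = 1.523×10^8 mm⁴ = 1.523×10^-4 m⁴
Effective length L_e = K·L = 2 × 4.02 = 8.040 m
P_cr = π²EI / L_e² = π² × 115×10⁹ × 1.523×10^-4 / 8.040² = 2.674×10^6 N
Factor of safety n = P_cr / P = 2673.6 / 2210 = 1.21

n ≈ 1.21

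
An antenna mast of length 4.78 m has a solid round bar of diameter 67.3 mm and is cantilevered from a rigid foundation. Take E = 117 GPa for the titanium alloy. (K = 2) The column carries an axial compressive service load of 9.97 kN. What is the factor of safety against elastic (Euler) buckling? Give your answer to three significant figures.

I = πd⁴/64 = π×67.3⁴/64 = 1.007×10^6 mm⁴
I = 1.007×10^6 mm⁴ = 1.007×10^-6 m⁴
Effective length L_e = K·L = 2 × 4.78 = 9.560 m
P_cr = π²EI / L_e² = π² × 117×10⁹ × 1.007×10^-6 / 9.560² = 1.272×10^4 N
Factor of safety n = P_cr / P = 12.723 / 9.97 = 1.28

n ≈ 1.28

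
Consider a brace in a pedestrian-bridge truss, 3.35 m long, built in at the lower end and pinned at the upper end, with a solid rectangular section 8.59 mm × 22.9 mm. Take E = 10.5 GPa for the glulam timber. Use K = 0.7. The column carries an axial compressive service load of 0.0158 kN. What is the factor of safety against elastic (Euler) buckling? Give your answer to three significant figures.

Buckling occurs about the weak axis: I_min = h·b³/12 with b = 8.59 mm (the shorter side).
I_min = 22.9×8.59³/12 = 1.210×10^3 mm⁴
I = 1.210×10^3 mm⁴ = 1.210×10^-9 m⁴
Effective length L_e = K·L = 0.7 × 3.35 = 2.345 m
P_cr = π²EI / L_e² = π² × 10.5×10⁹ × 1.210×10^-9 / 2.345² = 22.79 N
Factor of safety n = P_cr / P = 0.022795 / 0.0158 = 1.44

n ≈ 1.44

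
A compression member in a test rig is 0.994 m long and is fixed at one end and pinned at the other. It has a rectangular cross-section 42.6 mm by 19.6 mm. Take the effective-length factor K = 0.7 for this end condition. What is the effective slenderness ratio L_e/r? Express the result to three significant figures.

For a rectangle r_min = b/√12 = 19.6/√12 = 5.658 mm
L_e = K·L = 0.7 × 0.994 m = 0.6958 m = 695.80 mm
λ = L_e / r_min = 695.80 / 5.658 = 123

λ ≈ 123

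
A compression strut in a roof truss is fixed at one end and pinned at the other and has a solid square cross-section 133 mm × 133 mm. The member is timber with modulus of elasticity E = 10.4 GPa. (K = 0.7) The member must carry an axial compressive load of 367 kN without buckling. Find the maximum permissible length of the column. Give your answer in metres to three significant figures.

L_max ≈ 3.86 m

I = a⁴/12 = 133⁴/12 = 2.608×10^7 mm⁴
I = 2.608×10^-5 m⁴
At the buckling limit P_cr = P = 3.670×10^5 N
From P_cr = π²EI/(K·L)²:  L = (1/K)·√(π²EI/P_cr) = (1/0.7)·√(π²×1.04×10^10×2.608×10^-5/3.670×10^5)
L = 3.86 m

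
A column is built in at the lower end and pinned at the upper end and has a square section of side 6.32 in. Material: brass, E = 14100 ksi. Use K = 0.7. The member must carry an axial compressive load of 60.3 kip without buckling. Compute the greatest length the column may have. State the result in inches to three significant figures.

L_max ≈ 791 in

I = a⁴/12 = 6.32⁴/12 = 132.9 in⁴
At the buckling limit P_cr = P = 6.030×10^4 lb
From P_cr = π²EI/(K·L)²:  L = (1/K)·√(π²EI/P_cr) = (1/0.7)·√(π²×1.41×10^7×132.9/6.030×10^4)
L = 791 in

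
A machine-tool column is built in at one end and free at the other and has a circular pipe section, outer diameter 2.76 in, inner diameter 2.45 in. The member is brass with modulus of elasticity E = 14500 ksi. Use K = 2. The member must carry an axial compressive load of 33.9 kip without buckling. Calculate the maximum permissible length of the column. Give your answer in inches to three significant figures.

L_max ≈ 33.8 in

d_o = 2.76 in, d_i = 2.45 in
I = π(d_o⁴ − d_i⁴)/64 = π(2.76⁴ − 2.450⁴)/64 = 1.080 in⁴
At the buckling limit P_cr = P = 3.390×10^4 lb
From P_cr = π²EI/(K·L)²:  L = (1/K)·√(π²EI/P_cr) = (1/2)·√(π²×1.45×10^7×1.080/3.390×10^4)
L = 33.8 in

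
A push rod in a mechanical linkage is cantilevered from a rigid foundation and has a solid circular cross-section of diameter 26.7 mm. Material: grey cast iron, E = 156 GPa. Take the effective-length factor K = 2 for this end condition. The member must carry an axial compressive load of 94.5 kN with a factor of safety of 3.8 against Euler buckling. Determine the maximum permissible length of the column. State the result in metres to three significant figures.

I = πd⁴/64 = π×26.7⁴/64 = 2.495×10^4 mm⁴
I = 2.495×10^-8 m⁴
Required critical load P_cr = n·P = 3.8 × 94.5 = 359.1 kN = 3.591×10^5 N
From P_cr = π²EI/(K·L)²:  L = (1/K)·√(π²EI/P_cr) = (1/2)·√(π²×1.56×10^11×2.495×10^-8/3.591×10^5)
L = 0.164 m

L_max ≈ 0.164 m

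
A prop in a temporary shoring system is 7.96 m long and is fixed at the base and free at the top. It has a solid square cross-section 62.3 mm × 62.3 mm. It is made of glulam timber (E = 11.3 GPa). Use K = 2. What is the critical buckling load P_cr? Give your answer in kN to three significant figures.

P_cr ≈ 0.552 kN

I = a⁴/12 = 62.3⁴/12 = 1.255×10^6 mm⁴
I = 1.255×10^6 mm⁴ = 1.255×10^-6 m⁴
Effective length L_e = K·L = 2 × 7.96 = 15.92 m
P_cr = π²EI / L_e² = π² × 11.3×10⁹ × 1.255×10^-6 / 15.92² = 552.4 N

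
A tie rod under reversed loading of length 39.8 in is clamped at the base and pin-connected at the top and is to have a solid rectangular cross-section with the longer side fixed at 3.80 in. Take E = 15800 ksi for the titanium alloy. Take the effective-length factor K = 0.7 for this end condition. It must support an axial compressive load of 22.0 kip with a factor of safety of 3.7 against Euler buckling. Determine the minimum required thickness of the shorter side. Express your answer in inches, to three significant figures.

Required P_cr = n·P = 3.7 × 22.0 = 81.40 kip
L_e = K·L = 0.7 × 39.8 = 27.86 in
Required I = P_cr·L_e²/(π²E) = 8.140×10^4 × 27.86² / (π² × 1.58×10^7) = 0.4052 in⁴
Rectangle, weak axis: I_min = h·b³/12 with h = 3.80 in fixed  ⇒  b = (12I/h)^(1/3) = 1.09 in

b ≈ 1.09 in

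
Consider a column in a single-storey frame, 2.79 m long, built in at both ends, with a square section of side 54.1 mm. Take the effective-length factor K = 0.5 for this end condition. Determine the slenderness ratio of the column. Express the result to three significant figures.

λ ≈ 89.3

For a square r = a/√12 = 54.1/√12 = 15.62 mm
L_e = K·L = 0.5 × 2.79 m = 1.395 m = 1395.0 mm
λ = L_e / r_min = 1395.0 / 15.62 = 89.3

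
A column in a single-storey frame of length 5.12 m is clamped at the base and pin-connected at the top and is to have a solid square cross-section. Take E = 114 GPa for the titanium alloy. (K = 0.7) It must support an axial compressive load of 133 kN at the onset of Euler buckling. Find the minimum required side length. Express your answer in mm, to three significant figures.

L_e = K·L = 0.7 × 5.12 = 3.584 m
Required I = P_cr·L_e²/(π²E) = 1.330×10^5 × 3.584² / (π² × 1.14×10^11) = 1.518×10^-6 m⁴
I_req = 1.518×10^6 mm⁴
Solid square: I = a⁴/12  ⇒  a = (12I)^(1/4) = (12×1.518×10^6)^(1/4) = 65.3 mm

a ≈ 65.3 mm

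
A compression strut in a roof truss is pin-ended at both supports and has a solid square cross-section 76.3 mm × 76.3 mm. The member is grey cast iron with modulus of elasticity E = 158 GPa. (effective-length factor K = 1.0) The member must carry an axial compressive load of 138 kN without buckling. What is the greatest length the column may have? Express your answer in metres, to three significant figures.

I = a⁴/12 = 76.3⁴/12 = 2.824×10^6 mm⁴
I = 2.824×10^-6 m⁴
At the buckling limit P_cr = P = 1.380×10^5 N
From P_cr = π²EI/(K·L)²:  L = (1/K)·√(π²EI/P_cr) = (1/1)·√(π²×1.58×10^11×2.824×10^-6/1.380×10^5)
L = 5.65 m

L_max ≈ 5.65 m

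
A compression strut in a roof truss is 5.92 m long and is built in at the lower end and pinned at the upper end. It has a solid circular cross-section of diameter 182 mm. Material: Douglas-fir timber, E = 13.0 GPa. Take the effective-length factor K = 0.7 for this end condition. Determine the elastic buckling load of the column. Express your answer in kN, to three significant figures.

P_cr ≈ 402 kN

I = πd⁴/64 = π×182⁴/64 = 5.386×10^7 mm⁴
I = 5.386×10^7 mm⁴ = 5.386×10^-5 m⁴
Effective length L_e = K·L = 0.7 × 5.92 = 4.144 m
P_cr = π²EI / L_e² = π² × 13.0×10⁹ × 5.386×10^-5 / 4.144² = 4.024×10^5 N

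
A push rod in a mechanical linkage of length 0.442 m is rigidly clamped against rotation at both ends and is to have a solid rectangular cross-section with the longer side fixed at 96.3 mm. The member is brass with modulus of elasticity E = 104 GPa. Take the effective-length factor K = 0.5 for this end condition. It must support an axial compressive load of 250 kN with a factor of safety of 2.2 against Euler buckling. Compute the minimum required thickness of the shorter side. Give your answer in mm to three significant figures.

b ≈ 14.8 mm

Required P_cr = n·P = 2.2 × 250 = 550.0 kN
L_e = K·L = 0.5 × 0.442 = 0.2210 m
Required I = P_cr·L_e²/(π²E) = 5.500×10^5 × 0.2210² / (π² × 1.04×10^11) = 2.617×10^-8 m⁴
I_req = 2.617×10^4 mm⁴
Rectangle, weak axis: I_min = h·b³/12 with h = 96.3 mm fixed  ⇒  b = (12I/h)^(1/3) = 14.8 mm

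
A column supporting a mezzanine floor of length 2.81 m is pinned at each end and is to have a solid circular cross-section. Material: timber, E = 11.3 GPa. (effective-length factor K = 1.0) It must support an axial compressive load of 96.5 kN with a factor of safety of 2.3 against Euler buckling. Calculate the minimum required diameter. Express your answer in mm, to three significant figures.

Required P_cr = n·P = 2.3 × 96.5 = 222.0 kN
L_e = K·L = 1 × 2.81 = 2.810 m
Required I = P_cr·L_e²/(π²E) = 2.219×10^5 × 2.810² / (π² × 1.13×10^10) = 1.571×10^-5 m⁴
I_req = 1.571×10^7 mm⁴
Solid circle: I = πd⁴/64  ⇒  d = (64I/π)^(1/4) = (64×1.571×10^7/π)^(1/4) = 134 mm

d ≈ 134 mm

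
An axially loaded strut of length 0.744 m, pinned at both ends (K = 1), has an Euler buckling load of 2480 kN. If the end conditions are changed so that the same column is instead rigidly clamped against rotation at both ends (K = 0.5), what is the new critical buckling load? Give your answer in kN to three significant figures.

P_cr ≈ 9920 kN

P_cr ∝ 1/K², so P_cr,new = P_cr,old × (K_old/K_new)² = 2480 × (1/0.5)²
= 2480 × 4.000 = 9920 kN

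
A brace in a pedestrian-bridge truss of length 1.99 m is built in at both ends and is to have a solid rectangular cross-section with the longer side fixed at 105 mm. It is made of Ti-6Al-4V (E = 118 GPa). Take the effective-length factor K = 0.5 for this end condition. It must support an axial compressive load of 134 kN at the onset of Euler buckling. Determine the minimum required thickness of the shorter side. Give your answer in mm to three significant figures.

b ≈ 23.5 mm

L_e = K·L = 0.5 × 1.99 = 0.9950 m
Required I = P_cr·L_e²/(π²E) = 1.340×10^5 × 0.9950² / (π² × 1.18×10^11) = 1.139×10^-7 m⁴
I_req = 1.139×10^5 mm⁴
Rectangle, weak axis: I_min = h·b³/12 with h = 105 mm fixed  ⇒  b = (12I/h)^(1/3) = 23.5 mm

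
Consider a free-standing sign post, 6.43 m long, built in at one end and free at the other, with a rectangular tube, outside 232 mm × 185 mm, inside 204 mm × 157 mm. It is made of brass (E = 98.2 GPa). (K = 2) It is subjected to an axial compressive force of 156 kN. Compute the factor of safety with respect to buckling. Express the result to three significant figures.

n ≈ 2.13

Weak-axis I_min = (h_o·b_o³ − h_i·b_i³)/12 with b_o = 185, b_i = 157.0 mm (shorter outer/inner sides).
I_min = (232×185³ − 204.0×157.0³)/12 = 5.662×10^7 mm⁴
I = 5.662×10^7 mm⁴ = 5.662×10^-5 m⁴
Effective length L_e = K·L = 2 × 6.43 = 12.86 m
P_cr = π²EI / L_e² = π² × 98.2×10⁹ × 5.662×10^-5 / 12.86² = 3.318×10^5 N
Factor of safety n = P_cr / P = 331.84 / 156 = 2.13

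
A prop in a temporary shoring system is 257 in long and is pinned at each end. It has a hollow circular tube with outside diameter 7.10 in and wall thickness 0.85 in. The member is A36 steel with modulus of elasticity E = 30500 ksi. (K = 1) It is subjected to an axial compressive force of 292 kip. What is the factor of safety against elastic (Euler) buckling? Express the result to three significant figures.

Inner diameter d_i = 7.10 − 2×0.85 = 5.400 in
I = π(d_o⁴ − d_i⁴)/64 = π(7.10⁴ − 5.400⁴)/64 = 83.00 in⁴
Effective length L_e = K·L = 1 × 257 = 257.0 in
P_cr = π²EI / L_e² = π² × 30500×10³ × 83.00 / 257.0² = 3.783×10^5 lb
Factor of safety n = P_cr / P = 378.28 / 292 = 1.30

n ≈ 1.30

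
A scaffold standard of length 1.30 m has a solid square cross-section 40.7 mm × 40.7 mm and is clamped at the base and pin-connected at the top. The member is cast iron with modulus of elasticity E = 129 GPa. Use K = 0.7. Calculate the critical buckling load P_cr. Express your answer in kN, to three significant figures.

I = a⁴/12 = 40.7⁴/12 = 2.287×10^5 mm⁴
I = 2.287×10^5 mm⁴ = 2.287×10^-7 m⁴
Effective length L_e = K·L = 0.7 × 1.30 = 0.9100 m
P_cr = π²EI / L_e² = π² × 129×10⁹ × 2.287×10^-7 / 0.9100² = 3.516×10^5 N

P_cr ≈ 352 kN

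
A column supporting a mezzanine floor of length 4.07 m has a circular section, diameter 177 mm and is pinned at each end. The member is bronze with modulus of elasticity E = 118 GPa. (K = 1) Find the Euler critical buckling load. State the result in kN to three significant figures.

P_cr ≈ 3390 kN

I = πd⁴/64 = π×177⁴/64 = 4.818×10^7 mm⁴
I = 4.818×10^7 mm⁴ = 4.818×10^-5 m⁴
Effective length L_e = K·L = 1 × 4.07 = 4.070 m
P_cr = π²EI / L_e² = π² × 118×10⁹ × 4.818×10^-5 / 4.070² = 3.387×10^6 N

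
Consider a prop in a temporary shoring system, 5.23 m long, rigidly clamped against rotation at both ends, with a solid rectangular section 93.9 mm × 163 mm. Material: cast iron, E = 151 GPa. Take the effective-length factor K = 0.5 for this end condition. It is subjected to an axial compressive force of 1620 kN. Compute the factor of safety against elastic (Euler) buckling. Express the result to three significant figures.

Buckling occurs about the weak axis: I_min = h·b³/12 with b = 93.9 mm (the shorter side).
I_min = 163×93.9³/12 = 1.125×10^7 mm⁴
I = 1.125×10^7 mm⁴ = 1.125×10^-5 m⁴
Effective length L_e = K·L = 0.5 × 5.23 = 2.615 m
P_cr = π²EI / L_e² = π² × 151×10⁹ × 1.125×10^-5 / 2.615² = 2.451×10^6 N
Factor of safety n = P_cr / P = 2451.0 / 1620 = 1.51

n ≈ 1.51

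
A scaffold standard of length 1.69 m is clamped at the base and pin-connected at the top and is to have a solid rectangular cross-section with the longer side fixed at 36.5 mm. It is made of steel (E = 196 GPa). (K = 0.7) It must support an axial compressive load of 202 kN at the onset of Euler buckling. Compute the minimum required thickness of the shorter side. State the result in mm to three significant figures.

b ≈ 36.4 mm

L_e = K·L = 0.7 × 1.69 = 1.183 m
Required I = P_cr·L_e²/(π²E) = 2.020×10^5 × 1.183² / (π² × 1.96×10^11) = 1.461×10^-7 m⁴
I_req = 1.461×10^5 mm⁴
Rectangle, weak axis: I_min = h·b³/12 with h = 36.5 mm fixed  ⇒  b = (12I/h)^(1/3) = 36.4 mm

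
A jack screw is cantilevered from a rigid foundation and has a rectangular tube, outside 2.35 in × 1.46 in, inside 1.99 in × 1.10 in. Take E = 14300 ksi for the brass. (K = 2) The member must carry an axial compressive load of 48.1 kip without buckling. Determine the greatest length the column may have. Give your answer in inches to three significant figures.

L_max ≈ 16.9 in

Weak-axis I_min = (h_o·b_o³ − h_i·b_i³)/12 with b_o = 1.46, b_i = 1.100 in (shorter outer/inner sides).
I_min = (2.35×1.46³ − 1.990×1.100³)/12 = 0.3887 in⁴
At the buckling limit P_cr = P = 4.810×10^4 lb
From P_cr = π²EI/(K·L)²:  L = (1/K)·√(π²EI/P_cr) = (1/2)·√(π²×1.43×10^7×0.3887/4.810×10^4)
L = 16.9 in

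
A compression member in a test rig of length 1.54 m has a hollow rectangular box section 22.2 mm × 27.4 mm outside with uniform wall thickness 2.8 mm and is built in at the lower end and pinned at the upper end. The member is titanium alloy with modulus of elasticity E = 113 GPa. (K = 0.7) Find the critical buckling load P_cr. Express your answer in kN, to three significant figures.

Inner dimensions: h_i = 27.4 − 2×2.8 = 21.80 mm, b_i = 22.2 − 2×2.8 = 16.60 mm
Weak-axis I_min = (h_o·b_o³ − h_i·b_i³)/12 with b_o = 22.2, b_i = 16.60 mm (shorter outer/inner sides).
I_min = (27.4×22.2³ − 21.80×16.60³)/12 = 1.667×10^4 mm⁴
I = 1.667×10^4 mm⁴ = 1.667×10^-8 m⁴
Effective length L_e = K·L = 0.7 × 1.54 = 1.078 m
P_cr = π²EI / L_e² = π² × 113×10⁹ × 1.667×10^-8 / 1.078² = 1.600×10^4 N

P_cr ≈ 16.0 kN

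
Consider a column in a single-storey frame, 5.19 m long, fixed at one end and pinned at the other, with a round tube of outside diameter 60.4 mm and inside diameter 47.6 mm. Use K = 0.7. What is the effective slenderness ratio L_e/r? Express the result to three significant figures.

d_o = 60.4 mm, d_i = 47.6 mm
I = π(d_o⁴ − d_i⁴)/64 = π(60.4⁴ − 47.60⁴)/64 = 4.013×10^5 mm⁴
A = 1.086×10^3 mm²;  r_min = √(I/A) = √(4.013×10^5/1.086×10^3) = 19.23 mm
L_e = K·L = 0.7 × 5.19 m = 3.633 m = 3633.0 mm
λ = L_e / r_min = 3633.0 / 19.23 = 189

λ ≈ 189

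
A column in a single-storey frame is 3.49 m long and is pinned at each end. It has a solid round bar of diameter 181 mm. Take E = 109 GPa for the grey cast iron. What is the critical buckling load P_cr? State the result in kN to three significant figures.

P_cr ≈ 4650 kN

I = πd⁴/64 = π×181⁴/64 = 5.268×10^7 mm⁴
I = 5.268×10^7 mm⁴ = 5.268×10^-5 m⁴
Effective length L_e = K·L = 1 × 3.49 = 3.490 m
P_cr = π²EI / L_e² = π² × 109×10⁹ × 5.268×10^-5 / 3.490² = 4.653×10^6 N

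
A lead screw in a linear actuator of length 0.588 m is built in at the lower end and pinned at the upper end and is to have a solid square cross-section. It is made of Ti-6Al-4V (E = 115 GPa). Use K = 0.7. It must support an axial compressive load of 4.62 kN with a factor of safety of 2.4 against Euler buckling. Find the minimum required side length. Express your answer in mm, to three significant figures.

a ≈ 11.9 mm

Required P_cr = n·P = 2.4 × 4.62 = 11.09 kN
L_e = K·L = 0.7 × 0.588 = 0.4116 m
Required I = P_cr·L_e²/(π²E) = 1.109×10^4 × 0.4116² / (π² × 1.15×10^11) = 1.655×10^-9 m⁴
I_req = 1.655×10^3 mm⁴
Solid square: I = a⁴/12  ⇒  a = (12I)^(1/4) = (12×1.655×10^3)^(1/4) = 11.9 mm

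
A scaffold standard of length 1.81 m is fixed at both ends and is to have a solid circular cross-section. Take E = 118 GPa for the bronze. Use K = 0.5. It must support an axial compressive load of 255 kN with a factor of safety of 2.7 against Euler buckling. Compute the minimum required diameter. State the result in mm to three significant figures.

d ≈ 56.0 mm

Required P_cr = n·P = 2.7 × 255 = 688.5 kN
L_e = K·L = 0.5 × 1.81 = 0.9050 m
Required I = P_cr·L_e²/(π²E) = 6.885×10^5 × 0.9050² / (π² × 1.18×10^11) = 4.842×10^-7 m⁴
I_req = 4.842×10^5 mm⁴
Solid circle: I = πd⁴/64  ⇒  d = (64I/π)^(1/4) = (64×4.842×10^5/π)^(1/4) = 56.0 mm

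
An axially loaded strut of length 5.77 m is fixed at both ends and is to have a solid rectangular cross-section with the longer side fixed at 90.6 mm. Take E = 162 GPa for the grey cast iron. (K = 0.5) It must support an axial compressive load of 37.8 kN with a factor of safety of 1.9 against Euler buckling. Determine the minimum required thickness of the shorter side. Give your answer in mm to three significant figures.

b ≈ 36.7 mm

Required P_cr = n·P = 1.9 × 37.8 = 71.82 kN
L_e = K·L = 0.5 × 5.77 = 2.885 m
Required I = P_cr·L_e²/(π²E) = 7.182×10^4 × 2.885² / (π² × 1.62×10^11) = 3.739×10^-7 m⁴
I_req = 3.739×10^5 mm⁴
Rectangle, weak axis: I_min = h·b³/12 with h = 90.6 mm fixed  ⇒  b = (12I/h)^(1/3) = 36.7 mm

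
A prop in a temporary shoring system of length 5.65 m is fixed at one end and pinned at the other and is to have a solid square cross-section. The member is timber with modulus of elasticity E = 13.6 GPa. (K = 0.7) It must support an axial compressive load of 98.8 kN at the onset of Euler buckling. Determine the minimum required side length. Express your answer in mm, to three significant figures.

L_e = K·L = 0.7 × 5.65 = 3.955 m
Required I = P_cr·L_e²/(π²E) = 9.880×10^4 × 3.955² / (π² × 1.36×10^10) = 1.151×10^-5 m⁴
I_req = 1.151×10^7 mm⁴
Solid square: I = a⁴/12  ⇒  a = (12I)^(1/4) = (12×1.151×10^7)^(1/4) = 108 mm

a ≈ 108 mm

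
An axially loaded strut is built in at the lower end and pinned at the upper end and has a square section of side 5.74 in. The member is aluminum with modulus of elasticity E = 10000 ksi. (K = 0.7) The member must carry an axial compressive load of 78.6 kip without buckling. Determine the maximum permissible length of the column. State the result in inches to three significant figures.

L_max ≈ 481 in

I = a⁴/12 = 5.74⁴/12 = 90.46 in⁴
At the buckling limit P_cr = P = 7.860×10^4 lb
From P_cr = π²EI/(K·L)²:  L = (1/K)·√(π²EI/P_cr) = (1/0.7)·√(π²×1.00×10^7×90.46/7.860×10^4)
L = 481 in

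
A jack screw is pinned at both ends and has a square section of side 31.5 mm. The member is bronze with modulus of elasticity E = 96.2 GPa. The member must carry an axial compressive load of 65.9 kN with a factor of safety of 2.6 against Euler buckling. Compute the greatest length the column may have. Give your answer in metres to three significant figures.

L_max ≈ 0.674 m

I = a⁴/12 = 31.5⁴/12 = 8.205×10^4 mm⁴
I = 8.205×10^-8 m⁴
Required critical load P_cr = n·P = 2.6 × 65.9 = 171.3 kN = 1.713×10^5 N
From P_cr = π²EI/(K·L)²:  L = (1/K)·√(π²EI/P_cr) = (1/1)·√(π²×9.62×10^10×8.205×10^-8/1.713×10^5)
L = 0.674 m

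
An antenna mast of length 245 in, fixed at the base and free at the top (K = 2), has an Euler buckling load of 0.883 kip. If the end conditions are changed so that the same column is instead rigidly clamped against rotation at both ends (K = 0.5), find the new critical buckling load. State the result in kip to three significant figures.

P_cr ≈ 14.1 kip

P_cr ∝ 1/K², so P_cr,new = P_cr,old × (K_old/K_new)² = 0.883 × (2/0.5)²
= 0.883 × 16.00 = 14.1 kip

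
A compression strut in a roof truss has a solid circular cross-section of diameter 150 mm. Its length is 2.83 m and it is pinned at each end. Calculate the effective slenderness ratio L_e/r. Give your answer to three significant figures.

λ ≈ 75.5

For a solid circle r = d/4 = 150/4 = 37.50 mm
L_e = K·L = 1 × 2.83 m = 2.830 m = 2830.0 mm
λ = L_e / r_min = 2830.0 / 37.50 = 75.5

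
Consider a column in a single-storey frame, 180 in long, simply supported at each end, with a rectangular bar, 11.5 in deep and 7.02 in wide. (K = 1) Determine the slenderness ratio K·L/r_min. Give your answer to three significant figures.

λ ≈ 88.8

For a rectangle r_min = b/√12 = 7.02/√12 = 2.026 in
L_e = K·L = 1 × 180 = 180.0 in
λ = L_e / r_min = 180.00 / 2.026 = 88.8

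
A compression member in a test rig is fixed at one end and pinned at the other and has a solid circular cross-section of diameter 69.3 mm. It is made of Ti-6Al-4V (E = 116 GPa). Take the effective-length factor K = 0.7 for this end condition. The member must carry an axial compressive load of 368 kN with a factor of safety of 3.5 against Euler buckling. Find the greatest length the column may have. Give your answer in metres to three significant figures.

L_max ≈ 1.43 m

I = πd⁴/64 = π×69.3⁴/64 = 1.132×10^6 mm⁴
I = 1.132×10^-6 m⁴
Required critical load P_cr = n·P = 3.5 × 368 = 1288 kN = 1.288×10^6 N
From P_cr = π²EI/(K·L)²:  L = (1/K)·√(π²EI/P_cr) = (1/0.7)·√(π²×1.16×10^11×1.132×10^-6/1.288×10^6)
L = 1.43 m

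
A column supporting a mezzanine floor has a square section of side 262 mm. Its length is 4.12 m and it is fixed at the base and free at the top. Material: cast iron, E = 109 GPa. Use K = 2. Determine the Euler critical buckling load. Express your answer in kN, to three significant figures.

P_cr ≈ 6220 kN

I = a⁴/12 = 262⁴/12 = 3.927×10^8 mm⁴
I = 3.927×10^8 mm⁴ = 3.927×10^-4 m⁴
Effective length L_e = K·L = 2 × 4.12 = 8.240 m
P_cr = π²EI / L_e² = π² × 109×10⁹ × 3.927×10^-4 / 8.240² = 6.222×10^6 N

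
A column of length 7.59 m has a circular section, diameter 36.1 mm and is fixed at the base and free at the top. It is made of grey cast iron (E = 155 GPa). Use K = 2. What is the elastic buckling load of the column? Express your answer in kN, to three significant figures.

I = πd⁴/64 = π×36.1⁴/64 = 8.337×10^4 mm⁴
I = 8.337×10^4 mm⁴ = 8.337×10^-8 m⁴
Effective length L_e = K·L = 2 × 7.59 = 15.18 m
P_cr = π²EI / L_e² = π² × 155×10⁹ × 8.337×10^-8 / 15.18² = 553.5 N

P_cr ≈ 0.553 kN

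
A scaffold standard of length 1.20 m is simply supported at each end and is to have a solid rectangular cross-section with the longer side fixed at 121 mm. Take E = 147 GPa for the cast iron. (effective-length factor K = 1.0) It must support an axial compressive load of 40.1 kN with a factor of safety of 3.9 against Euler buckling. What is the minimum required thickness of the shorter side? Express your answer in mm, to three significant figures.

b ≈ 24.9 mm

Required P_cr = n·P = 3.9 × 40.1 = 156.4 kN
L_e = K·L = 1 × 1.20 = 1.200 m
Required I = P_cr·L_e²/(π²E) = 1.564×10^5 × 1.200² / (π² × 1.47×10^11) = 1.552×10^-7 m⁴
I_req = 1.552×10^5 mm⁴
Rectangle, weak axis: I_min = h·b³/12 with h = 121 mm fixed  ⇒  b = (12I/h)^(1/3) = 24.9 mm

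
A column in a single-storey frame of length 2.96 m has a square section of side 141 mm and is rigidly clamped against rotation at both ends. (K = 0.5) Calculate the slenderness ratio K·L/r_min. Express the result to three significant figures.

λ ≈ 36.4

For a square r = a/√12 = 141/√12 = 40.70 mm
L_e = K·L = 0.5 × 2.96 m = 1.480 m = 1480.0 mm
λ = L_e / r_min = 1480.0 / 40.70 = 36.4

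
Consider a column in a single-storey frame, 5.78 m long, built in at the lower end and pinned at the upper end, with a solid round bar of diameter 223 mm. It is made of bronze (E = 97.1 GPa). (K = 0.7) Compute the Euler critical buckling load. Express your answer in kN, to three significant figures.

P_cr ≈ 7110 kN

I = πd⁴/64 = π×223⁴/64 = 1.214×10^8 mm⁴
I = 1.214×10^8 mm⁴ = 1.214×10^-4 m⁴
Effective length L_e = K·L = 0.7 × 5.78 = 4.046 m
P_cr = π²EI / L_e² = π² × 97.1×10⁹ × 1.214×10^-4 / 4.046² = 7.107×10^6 N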